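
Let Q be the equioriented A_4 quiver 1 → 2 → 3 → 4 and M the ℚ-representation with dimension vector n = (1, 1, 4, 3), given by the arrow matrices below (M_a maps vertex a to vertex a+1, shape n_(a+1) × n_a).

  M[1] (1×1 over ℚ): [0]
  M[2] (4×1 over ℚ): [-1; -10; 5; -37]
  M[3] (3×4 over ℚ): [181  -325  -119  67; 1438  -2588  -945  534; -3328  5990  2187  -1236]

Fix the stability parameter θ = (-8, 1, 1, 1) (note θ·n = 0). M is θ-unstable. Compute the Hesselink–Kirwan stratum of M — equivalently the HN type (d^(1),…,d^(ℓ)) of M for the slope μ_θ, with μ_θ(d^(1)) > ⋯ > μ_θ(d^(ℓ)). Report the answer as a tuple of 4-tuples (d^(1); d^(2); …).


Via rank(M_{q-1}∘⋯∘M_p): M ≅ I[1,1], I[2,4], I[3,3]^2, I[3,4], I[4,4].
μ_θ-semistable layers: μ^(1)=1; μ^(2)=-8

((0, 1, 4, 3); (1, 0, 0, 0))


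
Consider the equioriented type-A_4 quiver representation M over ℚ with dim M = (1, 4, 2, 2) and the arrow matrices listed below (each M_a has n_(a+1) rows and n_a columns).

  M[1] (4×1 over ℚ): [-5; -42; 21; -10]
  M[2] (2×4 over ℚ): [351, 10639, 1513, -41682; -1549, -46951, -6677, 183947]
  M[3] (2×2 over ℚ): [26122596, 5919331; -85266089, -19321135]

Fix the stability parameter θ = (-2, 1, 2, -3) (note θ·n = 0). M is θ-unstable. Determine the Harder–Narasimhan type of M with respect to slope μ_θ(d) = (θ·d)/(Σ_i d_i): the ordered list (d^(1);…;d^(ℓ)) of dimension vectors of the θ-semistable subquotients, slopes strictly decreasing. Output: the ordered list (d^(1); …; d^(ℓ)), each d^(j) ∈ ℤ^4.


Barcode: M ≅ I[1,2], I[2,2], I[2,4]^2. HN layers by μ_θ (3 steps, strictly decreasing):
  μ^(1)=1; μ^(2)=0; μ^(3)=-2

((0, 2, 0, 0); (0, 2, 2, 2); (1, 0, 0, 0))


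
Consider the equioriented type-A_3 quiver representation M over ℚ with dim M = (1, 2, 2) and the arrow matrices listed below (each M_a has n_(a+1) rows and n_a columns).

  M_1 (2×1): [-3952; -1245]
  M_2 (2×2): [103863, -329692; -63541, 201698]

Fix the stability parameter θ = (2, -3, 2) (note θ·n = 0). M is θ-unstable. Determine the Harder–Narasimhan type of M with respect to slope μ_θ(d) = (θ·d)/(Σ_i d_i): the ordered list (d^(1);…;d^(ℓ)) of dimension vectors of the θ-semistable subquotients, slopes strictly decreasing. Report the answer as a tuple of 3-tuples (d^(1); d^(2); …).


Interval decomposition of M: I[1,3], I[2,3].
HN type (ℓ=3): μ^(1)=2; μ^(2)=-1/2; μ^(3)=-3

((0, 0, 2); (1, 1, 0); (0, 1, 0))


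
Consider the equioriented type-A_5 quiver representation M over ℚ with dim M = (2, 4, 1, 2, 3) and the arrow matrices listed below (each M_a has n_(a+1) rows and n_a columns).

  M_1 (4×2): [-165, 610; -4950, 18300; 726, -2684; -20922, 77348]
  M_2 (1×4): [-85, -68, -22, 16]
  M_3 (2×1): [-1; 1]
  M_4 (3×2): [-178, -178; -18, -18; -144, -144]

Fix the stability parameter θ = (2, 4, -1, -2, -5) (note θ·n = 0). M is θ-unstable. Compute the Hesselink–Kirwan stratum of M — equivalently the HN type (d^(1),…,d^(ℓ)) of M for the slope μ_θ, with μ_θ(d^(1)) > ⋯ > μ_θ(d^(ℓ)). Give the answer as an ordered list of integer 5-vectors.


Interval decomposition of M: I[1,1], I[1,4], I[2,2]^3, I[4,5], I[5,5]^2.
HN type (ℓ=5): μ^(1)=4; μ^(2)=2; μ^(3)=3/4; μ^(4)=-7/2; μ^(5)=-5

((0, 3, 0, 0, 0); (1, 0, 0, 0, 0); (1, 1, 1, 1, 0); (0, 0, 0, 1, 1); (0, 0, 0, 0, 2))


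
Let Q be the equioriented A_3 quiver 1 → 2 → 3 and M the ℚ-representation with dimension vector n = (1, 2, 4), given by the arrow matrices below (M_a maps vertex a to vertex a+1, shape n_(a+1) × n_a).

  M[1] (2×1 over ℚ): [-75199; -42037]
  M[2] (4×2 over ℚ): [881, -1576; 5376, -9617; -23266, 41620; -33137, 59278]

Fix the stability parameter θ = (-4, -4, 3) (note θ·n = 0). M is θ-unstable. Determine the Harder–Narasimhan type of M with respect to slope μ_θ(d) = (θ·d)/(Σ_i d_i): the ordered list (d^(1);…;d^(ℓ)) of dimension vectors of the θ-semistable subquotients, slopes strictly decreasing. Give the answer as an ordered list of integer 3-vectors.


Via rank(M_{q-1}∘⋯∘M_p): M ≅ I[1,3], I[2,3], I[3,3]^2.
μ_θ-semistable layers: μ^(1)=3; μ^(2)=-4

((0, 0, 4); (1, 2, 0))


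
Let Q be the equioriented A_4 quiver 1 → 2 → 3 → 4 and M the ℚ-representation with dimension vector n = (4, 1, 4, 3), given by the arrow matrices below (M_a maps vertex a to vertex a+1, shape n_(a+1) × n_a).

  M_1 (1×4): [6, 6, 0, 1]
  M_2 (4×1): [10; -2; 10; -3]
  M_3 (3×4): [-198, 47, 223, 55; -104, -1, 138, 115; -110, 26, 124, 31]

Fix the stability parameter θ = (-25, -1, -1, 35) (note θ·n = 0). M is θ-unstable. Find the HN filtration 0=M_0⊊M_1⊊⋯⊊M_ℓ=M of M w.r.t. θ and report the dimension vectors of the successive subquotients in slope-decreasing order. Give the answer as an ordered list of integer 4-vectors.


Interval decomposition of M: I[1,1]^3, I[1,4], I[3,3], I[3,4]^2.
HN type (ℓ=3): μ^(1)=35; μ^(2)=-1; μ^(3)=-25

((0, 0, 0, 3); (0, 1, 4, 0); (4, 0, 0, 0))


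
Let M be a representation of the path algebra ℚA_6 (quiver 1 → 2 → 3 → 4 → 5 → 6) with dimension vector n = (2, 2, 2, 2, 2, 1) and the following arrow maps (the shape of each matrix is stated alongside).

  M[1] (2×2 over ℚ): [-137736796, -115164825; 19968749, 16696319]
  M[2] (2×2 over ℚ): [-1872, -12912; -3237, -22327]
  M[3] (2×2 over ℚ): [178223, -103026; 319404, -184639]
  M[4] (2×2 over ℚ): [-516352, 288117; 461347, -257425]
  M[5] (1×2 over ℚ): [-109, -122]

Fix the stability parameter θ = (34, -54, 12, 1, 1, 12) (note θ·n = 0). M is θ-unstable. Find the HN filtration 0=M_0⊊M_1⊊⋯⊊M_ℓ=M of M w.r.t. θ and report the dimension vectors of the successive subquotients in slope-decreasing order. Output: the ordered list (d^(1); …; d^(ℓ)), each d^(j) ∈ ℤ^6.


Interval decomposition of M: I[1,2], I[1,6], I[3,5].
HN type (ℓ=3): μ^(1)=12; μ^(2)=14/3; μ^(3)=-10

((0, 0, 0, 0, 0, 1); (0, 0, 2, 2, 2, 0); (2, 2, 0, 0, 0, 0))


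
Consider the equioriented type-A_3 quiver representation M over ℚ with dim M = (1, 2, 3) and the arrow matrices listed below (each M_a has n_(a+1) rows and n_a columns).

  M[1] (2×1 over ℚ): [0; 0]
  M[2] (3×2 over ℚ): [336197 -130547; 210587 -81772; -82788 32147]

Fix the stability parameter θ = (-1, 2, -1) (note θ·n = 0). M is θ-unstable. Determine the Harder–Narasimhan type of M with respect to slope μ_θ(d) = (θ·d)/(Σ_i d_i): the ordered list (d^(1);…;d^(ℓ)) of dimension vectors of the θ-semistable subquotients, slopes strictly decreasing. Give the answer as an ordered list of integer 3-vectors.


Via rank(M_{q-1}∘⋯∘M_p): M ≅ I[1,1], I[2,3]^2, I[3,3].
μ_θ-semistable layers: μ^(1)=1/2; μ^(2)=-1

((0, 2, 2); (1, 0, 1))


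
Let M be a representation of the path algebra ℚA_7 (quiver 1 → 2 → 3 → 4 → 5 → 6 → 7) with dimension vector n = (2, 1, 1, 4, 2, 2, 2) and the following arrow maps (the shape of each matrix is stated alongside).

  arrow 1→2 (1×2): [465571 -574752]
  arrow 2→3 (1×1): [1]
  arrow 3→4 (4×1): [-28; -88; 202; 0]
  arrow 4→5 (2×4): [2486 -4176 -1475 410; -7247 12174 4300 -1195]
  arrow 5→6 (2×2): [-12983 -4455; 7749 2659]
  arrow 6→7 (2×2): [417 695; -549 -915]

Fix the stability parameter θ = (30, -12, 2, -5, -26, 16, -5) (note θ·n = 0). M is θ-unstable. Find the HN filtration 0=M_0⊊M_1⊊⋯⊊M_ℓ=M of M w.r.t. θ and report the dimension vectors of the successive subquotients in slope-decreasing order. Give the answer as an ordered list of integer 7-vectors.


Barcode: M ≅ I[1,1], I[1,6], I[4,4]^2, I[4,7], I[7,7]. HN layers by μ_θ (6 steps, strictly decreasing):
  μ^(1)=30; μ^(2)=16; μ^(3)=11/2; μ^(4)=-11/5; μ^(5)=-5; μ^(6)=-31/2

((1, 0, 0, 0, 0, 0, 0); (0, 0, 0, 0, 0, 1, 0); (0, 0, 0, 0, 0, 1, 1); (1, 1, 1, 1, 1, 0, 0); (0, 0, 0, 2, 0, 0, 1); (0, 0, 0, 1, 1, 0, 0))


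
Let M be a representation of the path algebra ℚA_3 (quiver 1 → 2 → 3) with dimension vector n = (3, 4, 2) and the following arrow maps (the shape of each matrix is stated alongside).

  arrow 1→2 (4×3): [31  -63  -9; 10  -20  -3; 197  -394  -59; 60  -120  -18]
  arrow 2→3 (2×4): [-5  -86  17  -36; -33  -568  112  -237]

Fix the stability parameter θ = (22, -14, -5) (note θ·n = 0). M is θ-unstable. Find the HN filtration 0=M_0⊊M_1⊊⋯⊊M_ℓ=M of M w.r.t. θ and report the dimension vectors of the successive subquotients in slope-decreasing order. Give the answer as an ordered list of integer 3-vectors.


Barcode: M ≅ I[1,2], I[1,3]^2, I[2,2]. HN layers by μ_θ (3 steps, strictly decreasing):
  μ^(1)=4; μ^(2)=1; μ^(3)=-14

((1, 1, 0); (2, 2, 2); (0, 1, 0))


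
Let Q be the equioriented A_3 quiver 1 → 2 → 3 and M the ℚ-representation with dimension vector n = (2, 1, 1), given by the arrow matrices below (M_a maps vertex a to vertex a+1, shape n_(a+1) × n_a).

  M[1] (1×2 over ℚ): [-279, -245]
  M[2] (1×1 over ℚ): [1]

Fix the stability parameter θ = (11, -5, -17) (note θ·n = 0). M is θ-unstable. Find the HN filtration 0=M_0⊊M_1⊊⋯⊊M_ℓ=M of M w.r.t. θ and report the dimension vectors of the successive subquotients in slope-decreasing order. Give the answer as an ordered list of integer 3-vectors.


Barcode: M ≅ I[1,1], I[1,3]. HN layers by μ_θ (2 steps, strictly decreasing):
  μ^(1)=11; μ^(2)=-11/3

((1, 0, 0); (1, 1, 1))


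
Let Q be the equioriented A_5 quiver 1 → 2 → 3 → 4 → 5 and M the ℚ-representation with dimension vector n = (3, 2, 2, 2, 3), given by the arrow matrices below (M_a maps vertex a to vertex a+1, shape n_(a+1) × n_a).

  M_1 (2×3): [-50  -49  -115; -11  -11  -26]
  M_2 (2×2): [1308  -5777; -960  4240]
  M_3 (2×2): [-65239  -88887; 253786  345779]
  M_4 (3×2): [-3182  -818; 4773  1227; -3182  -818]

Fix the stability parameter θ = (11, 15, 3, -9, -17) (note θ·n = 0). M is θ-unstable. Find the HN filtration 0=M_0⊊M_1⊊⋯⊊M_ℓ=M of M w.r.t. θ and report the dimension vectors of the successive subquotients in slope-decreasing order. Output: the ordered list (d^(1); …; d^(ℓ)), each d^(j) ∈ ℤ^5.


Barcode: M ≅ I[1,1], I[1,2], I[1,5], I[3,4], I[5,5]^2. HN layers by μ_θ (5 steps, strictly decreasing):
  μ^(1)=15; μ^(2)=11; μ^(3)=3/5; μ^(4)=-3; μ^(5)=-17

((0, 1, 0, 0, 0); (2, 0, 0, 0, 0); (1, 1, 1, 1, 1); (0, 0, 1, 1, 0); (0, 0, 0, 0, 2))


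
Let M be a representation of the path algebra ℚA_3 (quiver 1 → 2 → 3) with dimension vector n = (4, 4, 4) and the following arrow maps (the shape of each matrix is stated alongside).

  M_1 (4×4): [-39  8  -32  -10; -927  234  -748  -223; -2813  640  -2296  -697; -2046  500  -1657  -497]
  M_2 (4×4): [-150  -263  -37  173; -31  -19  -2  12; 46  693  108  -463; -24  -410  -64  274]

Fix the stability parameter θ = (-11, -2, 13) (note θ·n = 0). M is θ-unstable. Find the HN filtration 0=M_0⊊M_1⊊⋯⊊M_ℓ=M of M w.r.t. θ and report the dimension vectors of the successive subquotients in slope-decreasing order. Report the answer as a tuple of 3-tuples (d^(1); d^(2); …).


Interval decomposition of M: I[1,2], I[1,3]^3, I[3,3].
HN type (ℓ=3): μ^(1)=13; μ^(2)=-2; μ^(3)=-11

((0, 0, 4); (0, 4, 0); (4, 0, 0))


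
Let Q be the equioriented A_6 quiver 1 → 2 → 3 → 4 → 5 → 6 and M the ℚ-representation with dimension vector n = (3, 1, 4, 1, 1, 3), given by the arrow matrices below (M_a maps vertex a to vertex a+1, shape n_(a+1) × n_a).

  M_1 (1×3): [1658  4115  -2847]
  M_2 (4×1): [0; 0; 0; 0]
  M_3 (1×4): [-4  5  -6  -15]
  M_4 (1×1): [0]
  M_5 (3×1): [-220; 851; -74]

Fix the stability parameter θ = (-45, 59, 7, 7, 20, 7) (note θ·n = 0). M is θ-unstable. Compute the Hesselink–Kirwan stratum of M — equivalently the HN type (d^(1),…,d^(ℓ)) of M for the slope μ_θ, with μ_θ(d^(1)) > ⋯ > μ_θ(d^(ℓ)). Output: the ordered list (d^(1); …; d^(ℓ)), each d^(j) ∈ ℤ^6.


Barcode: M ≅ I[1,1]^2, I[1,2], I[3,3]^3, I[3,4], I[5,6], I[6,6]^2. HN layers by μ_θ (4 steps, strictly decreasing):
  μ^(1)=59; μ^(2)=27/2; μ^(3)=7; μ^(4)=-45

((0, 1, 0, 0, 0, 0); (0, 0, 0, 0, 1, 1); (0, 0, 4, 1, 0, 2); (3, 0, 0, 0, 0, 0))


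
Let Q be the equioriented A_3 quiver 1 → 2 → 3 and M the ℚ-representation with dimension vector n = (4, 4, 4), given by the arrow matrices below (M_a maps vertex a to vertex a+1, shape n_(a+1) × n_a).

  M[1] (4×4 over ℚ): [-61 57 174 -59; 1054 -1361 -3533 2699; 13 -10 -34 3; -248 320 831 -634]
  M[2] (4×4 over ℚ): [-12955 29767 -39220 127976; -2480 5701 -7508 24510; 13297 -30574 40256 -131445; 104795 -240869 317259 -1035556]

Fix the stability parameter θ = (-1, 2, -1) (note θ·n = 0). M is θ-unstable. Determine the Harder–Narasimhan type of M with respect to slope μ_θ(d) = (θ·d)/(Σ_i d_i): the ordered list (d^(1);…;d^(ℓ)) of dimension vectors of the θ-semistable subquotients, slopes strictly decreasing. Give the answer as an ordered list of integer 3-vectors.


Via rank(M_{q-1}∘⋯∘M_p): M ≅ I[1,3]^4.
μ_θ-semistable layers: μ^(1)=1/2; μ^(2)=-1

((0, 4, 4); (4, 0, 0))


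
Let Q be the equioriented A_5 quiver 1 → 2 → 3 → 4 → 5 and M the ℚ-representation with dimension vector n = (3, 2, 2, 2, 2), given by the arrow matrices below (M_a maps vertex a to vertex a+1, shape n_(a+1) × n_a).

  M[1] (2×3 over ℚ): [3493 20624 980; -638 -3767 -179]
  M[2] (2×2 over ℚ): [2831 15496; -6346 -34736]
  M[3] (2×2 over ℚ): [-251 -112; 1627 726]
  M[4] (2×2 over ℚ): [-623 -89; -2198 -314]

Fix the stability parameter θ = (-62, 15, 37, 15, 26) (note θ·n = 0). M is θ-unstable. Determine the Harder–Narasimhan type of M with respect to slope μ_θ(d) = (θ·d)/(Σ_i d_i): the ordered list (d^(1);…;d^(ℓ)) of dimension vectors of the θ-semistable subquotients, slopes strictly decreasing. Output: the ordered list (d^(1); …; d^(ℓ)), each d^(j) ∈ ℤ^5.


Via rank(M_{q-1}∘⋯∘M_p): M ≅ I[1,1], I[1,2], I[1,5], I[3,4], I[5,5].
μ_θ-semistable layers: μ^(1)=26; μ^(2)=15; μ^(3)=-62

((0, 0, 2, 2, 2); (0, 2, 0, 0, 0); (3, 0, 0, 0, 0))


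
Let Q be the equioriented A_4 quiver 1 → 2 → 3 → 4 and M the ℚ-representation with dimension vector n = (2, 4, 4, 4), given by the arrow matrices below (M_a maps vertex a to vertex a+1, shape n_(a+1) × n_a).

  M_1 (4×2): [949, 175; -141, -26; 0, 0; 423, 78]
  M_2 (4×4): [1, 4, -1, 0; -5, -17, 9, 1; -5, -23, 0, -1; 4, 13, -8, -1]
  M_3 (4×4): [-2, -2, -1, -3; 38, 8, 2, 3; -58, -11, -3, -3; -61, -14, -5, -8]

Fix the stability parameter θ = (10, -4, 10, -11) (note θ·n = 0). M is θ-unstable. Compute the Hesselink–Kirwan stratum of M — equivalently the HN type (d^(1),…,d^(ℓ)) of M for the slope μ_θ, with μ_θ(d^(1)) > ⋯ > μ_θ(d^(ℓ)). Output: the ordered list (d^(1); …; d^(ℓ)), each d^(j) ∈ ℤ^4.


Via rank(M_{q-1}∘⋯∘M_p): M ≅ I[1,2], I[1,4], I[2,4]^2, I[3,4].
μ_θ-semistable layers: μ^(1)=3; μ^(2)=5/4; μ^(3)=-1/2; μ^(4)=-4

((1, 1, 0, 0); (1, 1, 1, 1); (0, 0, 3, 3); (0, 2, 0, 0))


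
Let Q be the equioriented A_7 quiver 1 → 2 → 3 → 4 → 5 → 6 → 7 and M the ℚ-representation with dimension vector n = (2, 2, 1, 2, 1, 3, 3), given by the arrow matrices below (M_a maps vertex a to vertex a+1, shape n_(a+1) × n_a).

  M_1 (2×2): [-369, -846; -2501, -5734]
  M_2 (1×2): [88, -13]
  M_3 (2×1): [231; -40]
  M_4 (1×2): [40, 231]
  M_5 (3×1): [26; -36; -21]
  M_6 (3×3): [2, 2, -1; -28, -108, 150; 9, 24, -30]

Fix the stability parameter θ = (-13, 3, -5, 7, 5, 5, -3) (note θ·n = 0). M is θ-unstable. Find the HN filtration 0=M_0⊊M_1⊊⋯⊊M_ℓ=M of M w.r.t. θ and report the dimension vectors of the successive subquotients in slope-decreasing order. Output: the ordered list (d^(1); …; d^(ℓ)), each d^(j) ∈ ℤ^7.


Via rank(M_{q-1}∘⋯∘M_p): M ≅ I[1,1], I[1,4], I[2,2], I[4,7], I[6,6], I[6,7], I[7,7].
μ_θ-semistable layers: μ^(1)=7; μ^(2)=5; μ^(3)=7/2; μ^(4)=3; μ^(5)=1; μ^(6)=-1; μ^(7)=-3; μ^(8)=-13

((0, 0, 0, 1, 0, 0, 0); (0, 0, 0, 0, 0, 1, 0); (0, 0, 0, 1, 1, 1, 1); (0, 1, 0, 0, 0, 0, 0); (0, 0, 0, 0, 0, 1, 1); (0, 1, 1, 0, 0, 0, 0); (0, 0, 0, 0, 0, 0, 1); (2, 0, 0, 0, 0, 0, 0))


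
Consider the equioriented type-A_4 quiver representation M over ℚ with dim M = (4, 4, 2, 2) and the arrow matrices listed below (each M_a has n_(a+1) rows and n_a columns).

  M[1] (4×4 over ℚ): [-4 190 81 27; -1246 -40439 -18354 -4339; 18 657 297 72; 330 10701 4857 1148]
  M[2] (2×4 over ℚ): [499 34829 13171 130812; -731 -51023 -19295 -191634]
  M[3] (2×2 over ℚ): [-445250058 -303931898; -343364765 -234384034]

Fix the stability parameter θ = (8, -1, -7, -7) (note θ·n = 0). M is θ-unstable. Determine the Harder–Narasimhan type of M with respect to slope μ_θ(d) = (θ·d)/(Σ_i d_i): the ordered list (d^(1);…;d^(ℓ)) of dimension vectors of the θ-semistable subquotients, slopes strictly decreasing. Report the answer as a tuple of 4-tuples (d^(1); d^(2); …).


Interval decomposition of M: I[1,1]^2, I[1,4]^2, I[2,2]^2.
HN type (ℓ=3): μ^(1)=8; μ^(2)=-1; μ^(3)=-7/4

((2, 0, 0, 0); (0, 2, 0, 0); (2, 2, 2, 2))


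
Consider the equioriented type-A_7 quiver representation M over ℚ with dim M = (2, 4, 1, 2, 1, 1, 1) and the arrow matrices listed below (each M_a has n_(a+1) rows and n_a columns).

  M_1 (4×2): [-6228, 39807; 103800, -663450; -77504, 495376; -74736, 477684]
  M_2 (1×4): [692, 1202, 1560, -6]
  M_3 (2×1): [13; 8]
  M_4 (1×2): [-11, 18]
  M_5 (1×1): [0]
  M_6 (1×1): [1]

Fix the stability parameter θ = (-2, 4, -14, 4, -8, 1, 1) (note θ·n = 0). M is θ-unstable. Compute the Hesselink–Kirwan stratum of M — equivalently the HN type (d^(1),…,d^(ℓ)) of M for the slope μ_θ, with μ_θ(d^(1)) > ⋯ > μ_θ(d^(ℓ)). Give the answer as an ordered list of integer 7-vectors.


Via rank(M_{q-1}∘⋯∘M_p): M ≅ I[1,1], I[1,2], I[2,2]^2, I[2,5], I[4,4], I[6,7].
μ_θ-semistable layers: μ^(1)=4; μ^(2)=1; μ^(3)=-2; μ^(4)=-5

((0, 3, 0, 1, 0, 0, 0); (0, 0, 0, 0, 0, 1, 1); (2, 0, 0, 1, 1, 0, 0); (0, 1, 1, 0, 0, 0, 0))


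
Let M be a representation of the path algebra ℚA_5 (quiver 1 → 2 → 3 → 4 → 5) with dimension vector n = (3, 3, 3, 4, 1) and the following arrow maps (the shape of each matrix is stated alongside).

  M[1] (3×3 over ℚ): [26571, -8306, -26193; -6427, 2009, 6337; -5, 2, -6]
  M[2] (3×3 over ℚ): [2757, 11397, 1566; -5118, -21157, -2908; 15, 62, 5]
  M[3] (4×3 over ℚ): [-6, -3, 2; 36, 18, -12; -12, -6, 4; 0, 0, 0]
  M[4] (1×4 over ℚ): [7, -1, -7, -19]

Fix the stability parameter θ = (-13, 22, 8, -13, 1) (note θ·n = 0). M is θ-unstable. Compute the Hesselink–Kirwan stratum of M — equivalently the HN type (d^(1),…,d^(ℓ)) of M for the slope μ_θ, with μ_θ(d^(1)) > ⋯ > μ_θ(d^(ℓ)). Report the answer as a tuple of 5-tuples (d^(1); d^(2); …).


Barcode: M ≅ I[1,3]^2, I[1,5], I[4,4]^3. HN layers by μ_θ (3 steps, strictly decreasing):
  μ^(1)=15; μ^(2)=9/2; μ^(3)=-13

((0, 2, 2, 0, 0); (0, 1, 1, 1, 1); (3, 0, 0, 3, 0))


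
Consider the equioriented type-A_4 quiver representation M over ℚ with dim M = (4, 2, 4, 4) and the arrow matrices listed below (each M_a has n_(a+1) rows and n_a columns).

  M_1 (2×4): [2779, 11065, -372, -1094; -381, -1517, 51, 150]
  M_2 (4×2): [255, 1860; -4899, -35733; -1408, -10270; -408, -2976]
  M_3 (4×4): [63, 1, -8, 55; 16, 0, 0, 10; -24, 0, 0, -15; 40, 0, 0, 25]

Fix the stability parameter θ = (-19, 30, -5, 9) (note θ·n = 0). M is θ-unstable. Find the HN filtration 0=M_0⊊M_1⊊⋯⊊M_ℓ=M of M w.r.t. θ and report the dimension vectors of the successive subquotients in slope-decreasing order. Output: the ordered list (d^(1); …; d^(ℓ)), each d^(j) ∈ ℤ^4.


Barcode: M ≅ I[1,1]^2, I[1,3], I[1,4], I[3,3], I[3,4], I[4,4]^2. HN layers by μ_θ (5 steps, strictly decreasing):
  μ^(1)=25/2; μ^(2)=34/3; μ^(3)=9; μ^(4)=-5; μ^(5)=-19

((0, 1, 1, 0); (0, 1, 1, 1); (0, 0, 0, 3); (0, 0, 2, 0); (4, 0, 0, 0))


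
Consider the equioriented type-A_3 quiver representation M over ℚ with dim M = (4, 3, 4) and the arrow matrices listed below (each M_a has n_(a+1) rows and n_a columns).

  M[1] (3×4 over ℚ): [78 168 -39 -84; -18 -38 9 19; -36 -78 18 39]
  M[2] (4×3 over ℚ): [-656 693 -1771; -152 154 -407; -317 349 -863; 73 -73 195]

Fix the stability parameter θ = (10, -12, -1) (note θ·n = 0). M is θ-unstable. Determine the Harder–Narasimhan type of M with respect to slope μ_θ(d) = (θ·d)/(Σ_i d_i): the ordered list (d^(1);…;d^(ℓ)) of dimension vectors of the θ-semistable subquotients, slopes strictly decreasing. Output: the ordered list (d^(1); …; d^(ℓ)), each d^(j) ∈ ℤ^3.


Via rank(M_{q-1}∘⋯∘M_p): M ≅ I[1,1]^2, I[1,3]^2, I[2,3], I[3,3].
μ_θ-semistable layers: μ^(1)=10; μ^(2)=-1; μ^(3)=-12

((2, 0, 0); (2, 2, 4); (0, 1, 0))


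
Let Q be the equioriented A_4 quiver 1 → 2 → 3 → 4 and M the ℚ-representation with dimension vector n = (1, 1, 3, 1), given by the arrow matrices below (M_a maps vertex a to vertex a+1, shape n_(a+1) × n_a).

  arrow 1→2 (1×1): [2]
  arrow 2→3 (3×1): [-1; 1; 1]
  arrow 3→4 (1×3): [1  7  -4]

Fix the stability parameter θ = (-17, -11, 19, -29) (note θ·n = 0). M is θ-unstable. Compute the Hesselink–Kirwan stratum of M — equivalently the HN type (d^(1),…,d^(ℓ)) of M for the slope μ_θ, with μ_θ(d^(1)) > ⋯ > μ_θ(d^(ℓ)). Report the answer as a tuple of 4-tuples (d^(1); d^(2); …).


Interval decomposition of M: I[1,4], I[3,3]^2.
HN type (ℓ=4): μ^(1)=19; μ^(2)=-5; μ^(3)=-11; μ^(4)=-17

((0, 0, 2, 0); (0, 0, 1, 1); (0, 1, 0, 0); (1, 0, 0, 0))


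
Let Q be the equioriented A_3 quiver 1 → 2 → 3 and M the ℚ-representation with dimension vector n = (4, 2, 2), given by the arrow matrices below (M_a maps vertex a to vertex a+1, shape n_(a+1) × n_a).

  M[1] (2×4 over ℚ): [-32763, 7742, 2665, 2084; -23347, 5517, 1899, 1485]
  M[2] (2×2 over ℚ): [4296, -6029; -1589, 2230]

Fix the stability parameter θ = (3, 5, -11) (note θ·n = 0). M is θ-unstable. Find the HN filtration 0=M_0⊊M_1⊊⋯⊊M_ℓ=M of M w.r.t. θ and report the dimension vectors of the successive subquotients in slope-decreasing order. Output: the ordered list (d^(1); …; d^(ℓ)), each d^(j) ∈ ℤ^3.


Barcode: M ≅ I[1,1]^2, I[1,3]^2. HN layers by μ_θ (2 steps, strictly decreasing):
  μ^(1)=3; μ^(2)=-1

((2, 0, 0); (2, 2, 2))


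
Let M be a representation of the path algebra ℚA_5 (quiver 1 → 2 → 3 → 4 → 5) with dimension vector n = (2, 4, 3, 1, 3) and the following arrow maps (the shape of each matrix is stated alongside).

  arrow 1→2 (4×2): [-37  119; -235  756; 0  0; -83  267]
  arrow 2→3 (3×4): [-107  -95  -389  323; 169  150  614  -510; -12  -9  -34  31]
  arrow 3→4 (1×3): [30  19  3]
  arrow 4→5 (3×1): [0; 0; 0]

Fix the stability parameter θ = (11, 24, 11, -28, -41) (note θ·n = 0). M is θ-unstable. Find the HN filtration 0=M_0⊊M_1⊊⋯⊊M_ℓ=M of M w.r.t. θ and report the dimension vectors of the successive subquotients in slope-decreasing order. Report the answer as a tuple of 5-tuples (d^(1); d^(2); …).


Via rank(M_{q-1}∘⋯∘M_p): M ≅ I[1,3], I[1,4], I[2,2], I[2,3], I[5,5]^3.
μ_θ-semistable layers: μ^(1)=24; μ^(2)=35/2; μ^(3)=11; μ^(4)=9/2; μ^(5)=-41

((0, 1, 0, 0, 0); (0, 2, 2, 0, 0); (1, 0, 0, 0, 0); (1, 1, 1, 1, 0); (0, 0, 0, 0, 3))


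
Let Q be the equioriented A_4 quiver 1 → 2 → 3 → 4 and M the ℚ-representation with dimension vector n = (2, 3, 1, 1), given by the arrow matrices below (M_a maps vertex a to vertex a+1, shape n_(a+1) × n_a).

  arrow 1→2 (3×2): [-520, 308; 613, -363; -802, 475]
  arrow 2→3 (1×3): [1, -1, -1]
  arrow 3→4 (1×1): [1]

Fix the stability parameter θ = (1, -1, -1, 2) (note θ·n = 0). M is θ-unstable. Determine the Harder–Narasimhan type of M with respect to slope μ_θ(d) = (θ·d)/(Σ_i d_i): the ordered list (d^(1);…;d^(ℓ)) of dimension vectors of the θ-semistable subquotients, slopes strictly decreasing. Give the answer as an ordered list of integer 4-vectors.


Barcode: M ≅ I[1,2], I[1,4], I[2,2]. HN layers by μ_θ (4 steps, strictly decreasing):
  μ^(1)=2; μ^(2)=0; μ^(3)=-1/3; μ^(4)=-1

((0, 0, 0, 1); (1, 1, 0, 0); (1, 1, 1, 0); (0, 1, 0, 0))


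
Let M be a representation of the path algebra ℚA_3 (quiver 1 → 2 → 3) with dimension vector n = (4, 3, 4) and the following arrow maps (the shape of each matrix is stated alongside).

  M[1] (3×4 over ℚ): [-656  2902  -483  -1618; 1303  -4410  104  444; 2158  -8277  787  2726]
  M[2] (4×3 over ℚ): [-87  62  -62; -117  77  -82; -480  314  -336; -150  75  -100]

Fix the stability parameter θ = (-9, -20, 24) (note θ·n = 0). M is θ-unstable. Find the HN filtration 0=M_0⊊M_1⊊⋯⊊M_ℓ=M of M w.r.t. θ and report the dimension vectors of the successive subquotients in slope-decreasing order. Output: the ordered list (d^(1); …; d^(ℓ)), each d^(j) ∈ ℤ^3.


Barcode: M ≅ I[1,1], I[1,2], I[1,3]^2, I[3,3]^2. HN layers by μ_θ (3 steps, strictly decreasing):
  μ^(1)=24; μ^(2)=-9; μ^(3)=-29/2

((0, 0, 4); (1, 0, 0); (3, 3, 0))


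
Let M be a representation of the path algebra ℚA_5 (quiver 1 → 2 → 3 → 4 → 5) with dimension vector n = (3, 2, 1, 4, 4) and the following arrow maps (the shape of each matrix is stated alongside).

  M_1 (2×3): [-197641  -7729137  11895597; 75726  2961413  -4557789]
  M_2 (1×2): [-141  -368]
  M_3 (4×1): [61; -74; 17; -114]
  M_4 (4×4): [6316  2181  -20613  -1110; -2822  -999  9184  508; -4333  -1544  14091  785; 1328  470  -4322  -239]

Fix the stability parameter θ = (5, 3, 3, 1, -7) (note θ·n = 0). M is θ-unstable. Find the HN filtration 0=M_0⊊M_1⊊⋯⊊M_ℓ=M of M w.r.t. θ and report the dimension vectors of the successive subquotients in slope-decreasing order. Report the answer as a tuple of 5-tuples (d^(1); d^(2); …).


Via rank(M_{q-1}∘⋯∘M_p): M ≅ I[1,1], I[1,2], I[1,5], I[4,5]^3.
μ_θ-semistable layers: μ^(1)=5; μ^(2)=4; μ^(3)=1; μ^(4)=-3

((1, 0, 0, 0, 0); (1, 1, 0, 0, 0); (1, 1, 1, 1, 1); (0, 0, 0, 3, 3))


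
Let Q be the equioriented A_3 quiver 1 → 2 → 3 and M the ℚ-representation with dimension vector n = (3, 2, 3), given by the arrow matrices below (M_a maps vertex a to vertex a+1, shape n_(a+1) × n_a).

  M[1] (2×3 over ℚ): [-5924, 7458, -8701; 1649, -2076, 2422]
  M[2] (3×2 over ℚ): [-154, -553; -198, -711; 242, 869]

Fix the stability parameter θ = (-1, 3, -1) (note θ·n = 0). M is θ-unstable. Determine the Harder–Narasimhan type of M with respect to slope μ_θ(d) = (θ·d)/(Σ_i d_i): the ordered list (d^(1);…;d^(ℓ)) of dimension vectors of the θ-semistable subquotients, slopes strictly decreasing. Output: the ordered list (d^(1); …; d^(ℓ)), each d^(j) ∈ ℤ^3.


Interval decomposition of M: I[1,1], I[1,2], I[1,3], I[3,3]^2.
HN type (ℓ=3): μ^(1)=3; μ^(2)=1; μ^(3)=-1

((0, 1, 0); (0, 1, 1); (3, 0, 2))


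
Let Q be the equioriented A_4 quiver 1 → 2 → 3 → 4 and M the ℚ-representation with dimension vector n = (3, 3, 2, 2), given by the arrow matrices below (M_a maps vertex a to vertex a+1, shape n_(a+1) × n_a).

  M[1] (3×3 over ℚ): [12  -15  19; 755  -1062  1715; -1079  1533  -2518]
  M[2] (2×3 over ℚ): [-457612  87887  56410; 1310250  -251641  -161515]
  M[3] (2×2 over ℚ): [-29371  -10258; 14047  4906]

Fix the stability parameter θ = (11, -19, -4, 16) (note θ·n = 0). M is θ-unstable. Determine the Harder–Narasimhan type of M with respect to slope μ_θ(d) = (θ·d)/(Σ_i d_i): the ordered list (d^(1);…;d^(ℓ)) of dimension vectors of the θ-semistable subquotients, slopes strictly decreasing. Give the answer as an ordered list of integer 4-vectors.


Via rank(M_{q-1}∘⋯∘M_p): M ≅ I[1,1], I[1,3], I[1,4], I[2,2], I[4,4].
μ_θ-semistable layers: μ^(1)=16; μ^(2)=11; μ^(3)=-4; μ^(4)=-19

((0, 0, 0, 2); (1, 0, 0, 0); (2, 2, 2, 0); (0, 1, 0, 0))


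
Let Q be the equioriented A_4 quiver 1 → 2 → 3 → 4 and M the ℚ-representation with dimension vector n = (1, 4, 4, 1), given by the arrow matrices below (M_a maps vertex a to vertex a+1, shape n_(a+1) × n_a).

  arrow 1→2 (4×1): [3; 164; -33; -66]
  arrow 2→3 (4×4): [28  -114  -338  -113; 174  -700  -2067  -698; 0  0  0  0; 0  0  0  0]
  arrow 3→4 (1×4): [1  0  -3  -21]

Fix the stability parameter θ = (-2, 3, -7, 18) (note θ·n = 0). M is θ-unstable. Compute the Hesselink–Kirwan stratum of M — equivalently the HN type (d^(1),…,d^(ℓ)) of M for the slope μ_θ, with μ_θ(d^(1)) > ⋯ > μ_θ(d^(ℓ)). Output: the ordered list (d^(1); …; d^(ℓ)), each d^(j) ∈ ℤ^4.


Via rank(M_{q-1}∘⋯∘M_p): M ≅ I[1,3], I[2,2]^2, I[2,4], I[3,3]^2.
μ_θ-semistable layers: μ^(1)=18; μ^(2)=3; μ^(3)=-2; μ^(4)=-7

((0, 0, 0, 1); (0, 2, 0, 0); (1, 2, 2, 0); (0, 0, 2, 0))


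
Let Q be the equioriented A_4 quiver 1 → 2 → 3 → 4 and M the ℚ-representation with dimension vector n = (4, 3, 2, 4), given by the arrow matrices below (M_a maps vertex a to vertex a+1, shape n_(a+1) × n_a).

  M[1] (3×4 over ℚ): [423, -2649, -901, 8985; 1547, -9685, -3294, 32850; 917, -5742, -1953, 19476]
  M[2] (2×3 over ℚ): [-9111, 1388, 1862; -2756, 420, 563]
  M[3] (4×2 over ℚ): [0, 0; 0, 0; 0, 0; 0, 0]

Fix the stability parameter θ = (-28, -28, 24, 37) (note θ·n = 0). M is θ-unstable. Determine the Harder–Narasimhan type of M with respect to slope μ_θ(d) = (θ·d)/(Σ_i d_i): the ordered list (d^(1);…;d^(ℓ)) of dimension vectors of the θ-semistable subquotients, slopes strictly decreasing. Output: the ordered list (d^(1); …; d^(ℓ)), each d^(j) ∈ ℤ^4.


Barcode: M ≅ I[1,1], I[1,2], I[1,3]^2, I[4,4]^4. HN layers by μ_θ (3 steps, strictly decreasing):
  μ^(1)=37; μ^(2)=24; μ^(3)=-28

((0, 0, 0, 4); (0, 0, 2, 0); (4, 3, 0, 0))


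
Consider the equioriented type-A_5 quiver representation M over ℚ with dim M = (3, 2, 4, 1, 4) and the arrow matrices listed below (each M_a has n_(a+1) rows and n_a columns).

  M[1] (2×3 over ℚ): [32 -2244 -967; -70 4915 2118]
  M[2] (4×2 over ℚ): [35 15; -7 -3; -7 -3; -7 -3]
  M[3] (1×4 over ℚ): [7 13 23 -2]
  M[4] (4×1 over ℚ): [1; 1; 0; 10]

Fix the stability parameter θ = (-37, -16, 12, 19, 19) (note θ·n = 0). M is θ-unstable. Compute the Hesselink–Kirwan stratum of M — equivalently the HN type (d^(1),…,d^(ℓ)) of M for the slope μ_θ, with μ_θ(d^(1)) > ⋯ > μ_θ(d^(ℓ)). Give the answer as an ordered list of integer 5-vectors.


Via rank(M_{q-1}∘⋯∘M_p): M ≅ I[1,1], I[1,2], I[1,5], I[3,3]^3, I[5,5]^3.
μ_θ-semistable layers: μ^(1)=19; μ^(2)=12; μ^(3)=-16; μ^(4)=-37

((0, 0, 0, 1, 4); (0, 0, 4, 0, 0); (0, 2, 0, 0, 0); (3, 0, 0, 0, 0))


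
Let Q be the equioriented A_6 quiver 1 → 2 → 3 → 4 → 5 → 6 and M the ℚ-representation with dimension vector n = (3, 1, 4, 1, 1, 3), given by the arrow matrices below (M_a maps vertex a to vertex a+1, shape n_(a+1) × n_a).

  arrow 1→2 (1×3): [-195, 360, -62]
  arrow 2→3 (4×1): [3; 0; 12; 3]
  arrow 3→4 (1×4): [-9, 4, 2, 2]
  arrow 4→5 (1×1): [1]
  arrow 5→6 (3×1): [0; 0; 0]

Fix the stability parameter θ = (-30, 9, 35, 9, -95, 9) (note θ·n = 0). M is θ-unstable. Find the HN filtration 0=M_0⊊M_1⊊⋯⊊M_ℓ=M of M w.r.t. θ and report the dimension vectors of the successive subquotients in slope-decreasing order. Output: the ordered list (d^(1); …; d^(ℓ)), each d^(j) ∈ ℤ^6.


Barcode: M ≅ I[1,1]^2, I[1,5], I[3,3]^3, I[6,6]^3. HN layers by μ_θ (4 steps, strictly decreasing):
  μ^(1)=35; μ^(2)=9; μ^(3)=-21/2; μ^(4)=-30

((0, 0, 3, 0, 0, 0); (0, 0, 0, 0, 0, 3); (0, 1, 1, 1, 1, 0); (3, 0, 0, 0, 0, 0))


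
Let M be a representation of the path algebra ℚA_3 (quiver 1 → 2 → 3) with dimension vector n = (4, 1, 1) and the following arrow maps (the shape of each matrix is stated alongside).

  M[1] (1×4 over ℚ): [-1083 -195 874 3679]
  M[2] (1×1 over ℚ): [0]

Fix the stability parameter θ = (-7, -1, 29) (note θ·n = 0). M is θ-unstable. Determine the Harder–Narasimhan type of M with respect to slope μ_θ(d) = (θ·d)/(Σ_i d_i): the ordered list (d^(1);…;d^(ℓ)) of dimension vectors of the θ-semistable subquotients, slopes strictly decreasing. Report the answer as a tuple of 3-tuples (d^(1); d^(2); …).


Barcode: M ≅ I[1,1]^3, I[1,2], I[3,3]. HN layers by μ_θ (3 steps, strictly decreasing):
  μ^(1)=29; μ^(2)=-1; μ^(3)=-7

((0, 0, 1); (0, 1, 0); (4, 0, 0))


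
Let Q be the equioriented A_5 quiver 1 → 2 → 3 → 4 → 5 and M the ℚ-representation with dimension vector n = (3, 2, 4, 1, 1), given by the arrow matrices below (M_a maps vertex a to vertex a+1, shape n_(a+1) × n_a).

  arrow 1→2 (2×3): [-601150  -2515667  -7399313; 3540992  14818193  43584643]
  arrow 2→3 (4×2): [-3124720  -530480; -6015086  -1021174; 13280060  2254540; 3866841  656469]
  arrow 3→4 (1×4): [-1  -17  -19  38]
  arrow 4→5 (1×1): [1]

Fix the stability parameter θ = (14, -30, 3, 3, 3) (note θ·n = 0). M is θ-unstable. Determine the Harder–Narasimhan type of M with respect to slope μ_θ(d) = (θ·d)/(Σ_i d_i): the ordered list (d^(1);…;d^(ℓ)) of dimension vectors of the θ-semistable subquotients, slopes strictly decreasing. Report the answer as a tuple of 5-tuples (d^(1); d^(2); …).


Via rank(M_{q-1}∘⋯∘M_p): M ≅ I[1,1], I[1,2], I[1,3], I[3,3]^2, I[3,5].
μ_θ-semistable layers: μ^(1)=14; μ^(2)=3; μ^(3)=-8

((1, 0, 0, 0, 0); (0, 0, 4, 1, 1); (2, 2, 0, 0, 0))


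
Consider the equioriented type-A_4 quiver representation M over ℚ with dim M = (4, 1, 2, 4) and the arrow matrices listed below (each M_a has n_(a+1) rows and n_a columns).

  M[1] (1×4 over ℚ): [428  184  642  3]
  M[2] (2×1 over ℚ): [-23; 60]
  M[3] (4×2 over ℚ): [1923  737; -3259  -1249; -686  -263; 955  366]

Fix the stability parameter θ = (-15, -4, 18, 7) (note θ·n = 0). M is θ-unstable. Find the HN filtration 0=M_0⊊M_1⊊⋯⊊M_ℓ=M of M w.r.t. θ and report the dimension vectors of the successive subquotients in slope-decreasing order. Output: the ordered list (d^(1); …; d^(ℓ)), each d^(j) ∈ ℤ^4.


Via rank(M_{q-1}∘⋯∘M_p): M ≅ I[1,1]^3, I[1,4], I[3,4], I[4,4]^2.
μ_θ-semistable layers: μ^(1)=25/2; μ^(2)=7; μ^(3)=-4; μ^(4)=-15

((0, 0, 2, 2); (0, 0, 0, 2); (0, 1, 0, 0); (4, 0, 0, 0))


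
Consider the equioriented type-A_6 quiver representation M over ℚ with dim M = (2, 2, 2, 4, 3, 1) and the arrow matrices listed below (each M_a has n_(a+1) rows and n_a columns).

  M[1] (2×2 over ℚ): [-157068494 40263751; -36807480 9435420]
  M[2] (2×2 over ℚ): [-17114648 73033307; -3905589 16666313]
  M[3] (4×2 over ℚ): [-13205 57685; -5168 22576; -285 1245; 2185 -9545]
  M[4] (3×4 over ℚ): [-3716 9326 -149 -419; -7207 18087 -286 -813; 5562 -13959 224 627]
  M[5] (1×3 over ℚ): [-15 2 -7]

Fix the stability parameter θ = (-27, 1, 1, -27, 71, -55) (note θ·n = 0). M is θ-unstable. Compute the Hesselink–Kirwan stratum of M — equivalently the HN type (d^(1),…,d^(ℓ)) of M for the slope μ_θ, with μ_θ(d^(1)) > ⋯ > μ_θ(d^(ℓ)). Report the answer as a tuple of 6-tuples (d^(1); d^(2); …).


Barcode: M ≅ I[1,1], I[1,6], I[2,3], I[4,4], I[4,5]^2. HN layers by μ_θ (5 steps, strictly decreasing):
  μ^(1)=71; μ^(2)=8; μ^(3)=1; μ^(4)=-25/3; μ^(5)=-27

((0, 0, 0, 0, 2, 0); (0, 0, 0, 0, 1, 1); (0, 1, 1, 0, 0, 0); (0, 1, 1, 1, 0, 0); (2, 0, 0, 3, 0, 0))


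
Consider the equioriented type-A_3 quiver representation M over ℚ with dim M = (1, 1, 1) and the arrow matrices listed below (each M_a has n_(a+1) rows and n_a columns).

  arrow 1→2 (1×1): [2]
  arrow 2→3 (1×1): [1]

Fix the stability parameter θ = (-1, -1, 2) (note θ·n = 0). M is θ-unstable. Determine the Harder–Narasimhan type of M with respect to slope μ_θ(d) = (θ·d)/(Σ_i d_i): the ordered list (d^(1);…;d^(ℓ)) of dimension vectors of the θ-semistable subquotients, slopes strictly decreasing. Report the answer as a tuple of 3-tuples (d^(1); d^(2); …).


Interval decomposition of M: I[1,3].
HN type (ℓ=2): μ^(1)=2; μ^(2)=-1

((0, 0, 1); (1, 1, 0))


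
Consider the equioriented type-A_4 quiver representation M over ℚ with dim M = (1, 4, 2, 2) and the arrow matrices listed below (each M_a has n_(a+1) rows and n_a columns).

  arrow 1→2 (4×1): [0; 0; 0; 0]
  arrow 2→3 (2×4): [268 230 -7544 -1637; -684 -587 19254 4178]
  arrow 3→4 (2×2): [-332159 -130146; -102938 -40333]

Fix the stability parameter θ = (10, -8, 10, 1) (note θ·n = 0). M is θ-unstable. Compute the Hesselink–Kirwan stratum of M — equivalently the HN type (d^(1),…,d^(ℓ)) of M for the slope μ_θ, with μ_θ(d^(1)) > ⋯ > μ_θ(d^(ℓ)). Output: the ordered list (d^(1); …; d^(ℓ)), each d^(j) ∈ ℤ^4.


Barcode: M ≅ I[1,1], I[2,2]^2, I[2,4]^2. HN layers by μ_θ (3 steps, strictly decreasing):
  μ^(1)=10; μ^(2)=11/2; μ^(3)=-8

((1, 0, 0, 0); (0, 0, 2, 2); (0, 4, 0, 0))


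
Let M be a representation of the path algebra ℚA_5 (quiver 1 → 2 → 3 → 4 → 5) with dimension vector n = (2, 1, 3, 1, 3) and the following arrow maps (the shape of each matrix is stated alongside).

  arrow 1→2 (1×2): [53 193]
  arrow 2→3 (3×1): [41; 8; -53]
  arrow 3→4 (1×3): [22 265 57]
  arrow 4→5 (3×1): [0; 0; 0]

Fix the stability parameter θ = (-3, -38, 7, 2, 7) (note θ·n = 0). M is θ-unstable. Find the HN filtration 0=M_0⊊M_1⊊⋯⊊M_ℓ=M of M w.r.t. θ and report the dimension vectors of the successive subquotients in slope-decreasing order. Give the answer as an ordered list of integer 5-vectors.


Interval decomposition of M: I[1,1], I[1,4], I[3,3]^2, I[5,5]^3.
HN type (ℓ=4): μ^(1)=7; μ^(2)=9/2; μ^(3)=-3; μ^(4)=-41/2

((0, 0, 2, 0, 3); (0, 0, 1, 1, 0); (1, 0, 0, 0, 0); (1, 1, 0, 0, 0))


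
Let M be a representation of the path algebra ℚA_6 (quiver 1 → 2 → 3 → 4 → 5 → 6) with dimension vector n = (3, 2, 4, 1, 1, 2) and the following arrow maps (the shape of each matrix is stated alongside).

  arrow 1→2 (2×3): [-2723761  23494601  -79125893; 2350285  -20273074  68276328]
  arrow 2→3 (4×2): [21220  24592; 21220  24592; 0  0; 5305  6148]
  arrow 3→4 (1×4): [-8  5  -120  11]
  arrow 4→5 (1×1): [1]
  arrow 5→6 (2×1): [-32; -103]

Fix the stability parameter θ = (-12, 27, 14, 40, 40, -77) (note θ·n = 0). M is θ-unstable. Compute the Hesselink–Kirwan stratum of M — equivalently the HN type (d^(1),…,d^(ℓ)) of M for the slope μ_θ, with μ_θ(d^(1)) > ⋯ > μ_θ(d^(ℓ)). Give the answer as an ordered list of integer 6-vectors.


Barcode: M ≅ I[1,1], I[1,2], I[1,6], I[3,3]^3, I[6,6]. HN layers by μ_θ (5 steps, strictly decreasing):
  μ^(1)=27; μ^(2)=14; μ^(3)=44/5; μ^(4)=-12; μ^(5)=-77

((0, 1, 0, 0, 0, 0); (0, 0, 3, 0, 0, 0); (0, 1, 1, 1, 1, 1); (3, 0, 0, 0, 0, 0); (0, 0, 0, 0, 0, 1))


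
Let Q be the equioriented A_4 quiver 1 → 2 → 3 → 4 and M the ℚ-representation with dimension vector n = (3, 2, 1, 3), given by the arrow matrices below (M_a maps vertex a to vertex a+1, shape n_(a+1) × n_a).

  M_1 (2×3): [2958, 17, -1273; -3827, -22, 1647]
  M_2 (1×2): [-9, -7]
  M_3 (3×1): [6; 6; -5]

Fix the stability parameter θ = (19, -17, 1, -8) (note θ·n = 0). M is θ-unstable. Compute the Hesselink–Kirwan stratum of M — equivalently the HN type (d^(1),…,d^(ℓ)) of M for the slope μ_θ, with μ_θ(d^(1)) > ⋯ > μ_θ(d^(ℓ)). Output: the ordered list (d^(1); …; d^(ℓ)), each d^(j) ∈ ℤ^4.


Barcode: M ≅ I[1,1], I[1,2], I[1,4], I[4,4]^2. HN layers by μ_θ (4 steps, strictly decreasing):
  μ^(1)=19; μ^(2)=1; μ^(3)=-5/4; μ^(4)=-8

((1, 0, 0, 0); (1, 1, 0, 0); (1, 1, 1, 1); (0, 0, 0, 2))


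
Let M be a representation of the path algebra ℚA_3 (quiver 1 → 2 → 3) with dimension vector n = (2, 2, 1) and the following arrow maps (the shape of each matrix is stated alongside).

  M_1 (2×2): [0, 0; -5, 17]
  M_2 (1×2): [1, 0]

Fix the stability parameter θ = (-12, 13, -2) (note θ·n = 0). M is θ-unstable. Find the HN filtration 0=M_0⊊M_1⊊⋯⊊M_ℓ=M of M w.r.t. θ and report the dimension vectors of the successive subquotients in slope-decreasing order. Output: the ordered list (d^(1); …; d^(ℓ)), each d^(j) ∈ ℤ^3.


Barcode: M ≅ I[1,1], I[1,2], I[2,3]. HN layers by μ_θ (3 steps, strictly decreasing):
  μ^(1)=13; μ^(2)=11/2; μ^(3)=-12

((0, 1, 0); (0, 1, 1); (2, 0, 0))
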